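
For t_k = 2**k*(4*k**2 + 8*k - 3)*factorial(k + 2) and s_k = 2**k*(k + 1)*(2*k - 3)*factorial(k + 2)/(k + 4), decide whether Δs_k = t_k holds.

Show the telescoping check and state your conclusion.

s_(k+1) = 2**(k + 1)*(k + 2)*(2*k - 1)*factorial(k + 3)/(k + 5)
s_(k+1) − s_k = 2**k*(4*k**4 + 32*k**3 + 77*k**2 + 52*k - 33)*factorial(k + 2)/((k + 4)*(k + 5))
(s_(k+1) − s_k) − t_k = -3*2**k*(4*k**3 + 24*k**2 + 27*k - 9)*factorial(k + 2)/((k + 4)*(k + 5))

Invalid: residual -3*2**k*(4*k**3 + 24*k**2 + 27*k - 9)*factorial(k + 2)/((k + 4)*(k + 5)) ≠ 0.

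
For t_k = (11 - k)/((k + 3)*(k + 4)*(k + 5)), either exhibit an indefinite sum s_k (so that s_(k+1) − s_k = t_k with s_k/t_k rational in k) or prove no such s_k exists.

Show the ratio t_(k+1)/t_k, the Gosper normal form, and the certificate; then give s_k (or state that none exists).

s_k = k*(k + 10)/(3*(k + 3)*(k + 4))

Ratio r(k) = (k - 10)*(k + 3)/((k - 11)*(k + 6)).
Take A(k)=k + 3, B(k)=k + 6, C(k)=k - 11.
Need (k + 3)·f(k+1) − (k + 5)·f(k) = k - 11.
Degrees (1,1,1) ⇒ d ≤ 2.
Match coefficients ⇒ f(k) = -k*(k + 10)/3.
Certificate R = B(k−1)f/C = -k*(k + 5)*(k + 10)/(3*(k - 11)) gives s_k = k*(k + 10)/(3*(k + 3)*(k + 4)).
Check: Δs_k = (11 - k)/(k**3 + 12*k**2 + 47*k + 60). ✓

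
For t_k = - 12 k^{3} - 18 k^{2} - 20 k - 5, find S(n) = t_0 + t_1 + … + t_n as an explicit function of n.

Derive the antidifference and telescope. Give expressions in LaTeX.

Compute t_(k+1)/t_k: get (12*k**3 + 54*k**2 + 92*k + 55)/(12*k**3 + 18*k**2 + 20*k + 5).
So A=1 and B=1, with C=k**3 + 3*k**2/2 + 5*k/3 + 5/12.
Set up (1)·f(k+1) − (1)·f(k) − (k**3 + 3*k**2/2 + 5*k/3 + 5/12) = 0.
deg f ≤ 4 (via 0,0,3).
Solve for f: f(k) = k*(3*k**3 + 4*k - 2)/12 (degree 4 ≤ 4).
So s_k = (B(k−1)f/C)·t_k = (k*(3*k**3 + 4*k - 2)/(12*k**3 + 18*k**2 + 20*k + 5))·t_k = k*(-3*k**3 - 4*k + 2).
Verify: -12*k**3 - 18*k**2 - 20*k - 5 matches t_k.
Telescope: S(n) = s_(n+1) − s_(0) = -3*n**4 - 12*n**3 - 22*n**2 - 18*n - 5 − (0) = -3*n**4 - 12*n**3 - 22*n**2 - 18*n - 5.

S(n) = - 3 n^{4} - 12 n^{3} - 22 n^{2} - 18 n - 5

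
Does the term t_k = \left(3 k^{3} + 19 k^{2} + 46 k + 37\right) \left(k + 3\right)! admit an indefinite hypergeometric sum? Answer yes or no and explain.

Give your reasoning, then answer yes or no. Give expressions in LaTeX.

The ratio is (3*k**4 + 40*k**3 + 205*k**2 + 477*k + 420)/(3*k**3 + 19*k**2 + 46*k + 37).
Take A(k)=k + 4, B(k)=1, C(k)=k**3 + 19*k**2/3 + 46*k/3 + 37/3.
Solve (k + 4)·f(k+1) − (1)·f(k) = k**3 + 19*k**2/3 + 46*k/3 + 37/3.
Bound: deg f ≤ 2.
Coefficient equations give f(k) = (3*k**2 + 4*k + 3)/3.
R(k) = B(k−1)·f(k)/C(k) = (3*k**2 + 4*k + 3)/(3*k**3 + 19*k**2 + 46*k + 37); s_k = R·t_k = (3*k**2 + 4*k + 3)*factorial(k + 3).
Δs = (3*k**3 + 19*k**2 + 46*k + 37)*factorial(k + 3), as required.

Yes. s_k = \left(3 k^{2} + 4 k + 3\right) \left(k + 3\right)!.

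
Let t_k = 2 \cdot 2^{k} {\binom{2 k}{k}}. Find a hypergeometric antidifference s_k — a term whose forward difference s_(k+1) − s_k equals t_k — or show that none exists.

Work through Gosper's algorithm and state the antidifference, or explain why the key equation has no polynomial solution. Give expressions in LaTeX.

The ratio is 4*(2*k + 1)/(k + 1).
Gosper form: A/B · C(k+1)/C(k) with A=8*k + 4, B=k + 1, C=1.
f must satisfy (8*k + 4)·f(k+1) − (k)·f(k) = 1.
Bound: deg f ≤ -1.
deg f ≤ -1 is impossible — no certificate.

not Gosper-summable; s_k does not exist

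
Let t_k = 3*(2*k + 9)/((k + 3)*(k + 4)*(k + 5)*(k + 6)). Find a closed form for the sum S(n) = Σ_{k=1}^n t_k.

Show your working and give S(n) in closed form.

S(n) = n*(n + 10)/(8*(n**2 + 10*n + 24))

Step 1: r(k) = (k + 3)*(2*k + 11)/((k + 7)*(2*k + 9)).
So A=k + 3 and B=k + 7, with C=k + 9/2.
Key eq: (k + 3)·f(k+1) = (k + 6)·f(k) + (k + 9/2).
d = 3 from the (1,1,1) case.
Match coefficients ⇒ f(k) = k*(k + 4)*(k + 8)/30.
Get s_k = R·t_k = k*(k + 8)/(5*(k**2 + 8*k + 15)) with R(k) = B(k−1)f(k)/C(k) = k*(k + 4)*(k + 6)*(k + 8)/(15*(2*k + 9)).
Check: Δs_k = 3*(2*k + 9)/(k**4 + 18*k**3 + 119*k**2 + 342*k + 360). ✓
Σ_(k=1)^n t_k = s_(n+1) − s_(1) = ((n**2 + 10*n + 9)/(5*(n**2 + 10*n + 24))) − (3/40), i.e. n*(n + 10)/(8*(n**2 + 10*n + 24)).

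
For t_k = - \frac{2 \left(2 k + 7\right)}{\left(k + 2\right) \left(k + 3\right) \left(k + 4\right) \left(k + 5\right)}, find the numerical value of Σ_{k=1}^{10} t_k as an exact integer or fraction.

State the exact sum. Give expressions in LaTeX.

Σ = -8/65

The ratio is (k + 2)*(2*k + 9)/((k + 6)*(2*k + 7)).
So A=k + 2 and B=k + 6, with C=k + 7/2.
Solve (k + 2)·f(k+1) − (k + 5)·f(k) = k + 7/2.
From deg A=1, deg B=1, deg C=1: d=3.
Solving with deg f ≤ 3: f(k) = k*(k + 3)*(k + 6)/16.
R(k) = B(k−1)·f(k)/C(k) = k*(k + 3)*(k + 5)*(k + 6)/(8*(2*k + 7)); s_k = R·t_k = k*(-k - 6)/(4*(k**2 + 6*k + 8)).
Δs = 2*(-2*k - 7)/(k**4 + 14*k**3 + 71*k**2 + 154*k + 120), as required.
Evaluate s at k=11 and k=1: -187/780 and -7/60; difference -8/65.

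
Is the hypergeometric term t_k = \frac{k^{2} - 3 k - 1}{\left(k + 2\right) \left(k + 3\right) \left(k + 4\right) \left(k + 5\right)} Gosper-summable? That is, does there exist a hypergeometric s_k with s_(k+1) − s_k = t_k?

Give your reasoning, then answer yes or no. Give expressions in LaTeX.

The ratio is (k + 2)*(3*k - (k + 1)**2 + 4)/((k + 6)*(-k**2 + 3*k + 1)).
Factor: A=k + 2; B=k + 6; C=k**2 - 3*k - 1.
Solve (k + 2)·f(k+1) − (k + 5)·f(k) = k**2 - 3*k - 1.
Degrees (1,1,2) ⇒ d ≤ 3.
Solve for f: f(k) = k*(k**2 - 15*k + 2)/24 (degree 3 ≤ 3).
Certificate R = B(k−1)f/C = k*(k + 5)*(k**2 - 15*k + 2)/(24*(k**2 - 3*k - 1)) gives s_k = k*(k**2 - 15*k + 2)/(24*(k + 2)*(k + 3)*(k + 4)).
s_(k+1) − s_k = (k**2 - 3*k - 1)/(k**4 + 14*k**3 + 71*k**2 + 154*k + 120) = t_k.

Yes. s_k = \frac{k \left(k^{2} - 15 k + 2\right)}{24 \left(k + 2\right) \left(k + 3\right) \left(k + 4\right)}.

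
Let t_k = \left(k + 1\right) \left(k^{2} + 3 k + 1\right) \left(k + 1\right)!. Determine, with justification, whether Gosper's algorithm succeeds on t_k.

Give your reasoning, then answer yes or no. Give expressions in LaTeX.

Yes. s_k = \left(k^{2} + k - 3\right) \left(k + 1\right)!.

r(k) = (k + 2)**2*(3*k + (k + 1)**2 + 4)/((k + 1)*(k**2 + 3*k + 1)) after simplifying.
So A=k + 2 and B=1, with C=k**3 + 4*k**2 + 4*k + 1.
Set up (k + 2)·f(k+1) − (1)·f(k) − (k**3 + 4*k**2 + 4*k + 1) = 0.
Bound: deg f ≤ 2.
Match coefficients ⇒ f(k) = k**2 + k - 3.
So s_k = (B(k−1)f/C)·t_k = ((k**2 + k - 3)/((k + 1)*(k**2 + 3*k + 1)))·t_k = (k**2 + k - 3)*factorial(k + 1).
s_(k+1) − s_k = (k + 1)*(k**2 + 3*k + 1)*factorial(k + 1) = t_k.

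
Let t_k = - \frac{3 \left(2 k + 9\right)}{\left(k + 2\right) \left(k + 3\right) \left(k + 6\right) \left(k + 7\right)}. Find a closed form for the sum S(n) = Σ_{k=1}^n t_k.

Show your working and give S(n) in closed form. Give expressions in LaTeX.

S(n) = \frac{n \left(- n - 10\right)}{7 \left(n^{2} + 10 n + 21\right)}

Ratio r(k) = (k + 2)*(k + 6)*(2*k + 11)/((k + 4)*(k + 8)*(2*k + 9)).
Factor: A=k + 2; B=k + 8; C=k**3 + 27*k**2/2 + 121*k/2 + 90.
Need (k + 2)·f(k+1) − (k + 7)·f(k) = k**3 + 27*k**2/2 + 121*k/2 + 90.
d = 5 from the (1,1,3) case.
Solving with deg f ≤ 5: f(k) = k*(k + 3)*(k + 4)*(k + 5)*(k + 8)/24.
So s_k = (B(k−1)f/C)·t_k = (k*(k + 3)*(k + 7)*(k + 8)/(12*(2*k + 9)))·t_k = k*(-k - 8)/(4*(k**2 + 8*k + 12)).
s_(k+1) − s_k = 3*(-2*k - 9)/(k**4 + 18*k**3 + 113*k**2 + 288*k + 252) = t_k.
Σ_(k=1)^n t_k = s_(n+1) − s_(1) = ((-n**2 - 10*n - 9)/(4*(n**2 + 10*n + 21))) − (-3/28), i.e. n*(-n - 10)/(7*(n**2 + 10*n + 21)).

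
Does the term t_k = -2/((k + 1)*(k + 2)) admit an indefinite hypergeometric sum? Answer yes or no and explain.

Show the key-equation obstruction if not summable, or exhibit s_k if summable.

t_(k+1)/t_k = (k + 1)/(k + 3).
Take A(k)=k + 1, B(k)=k + 3, C(k)=1.
Key eq: (k + 1)·f(k+1) = (k + 2)·f(k) + (1).
From deg A=1, deg B=1, deg C=0: d=1.
Solving with deg f ≤ 1: f(k) = k.
R(k) = B(k−1)·f(k)/C(k) = k*(k + 2); s_k = R·t_k = -2*k/(k + 1).
s_(k+1) − s_k = -2/(k**2 + 3*k + 2) = t_k.

Yes. s_k = -2*k/(k + 1).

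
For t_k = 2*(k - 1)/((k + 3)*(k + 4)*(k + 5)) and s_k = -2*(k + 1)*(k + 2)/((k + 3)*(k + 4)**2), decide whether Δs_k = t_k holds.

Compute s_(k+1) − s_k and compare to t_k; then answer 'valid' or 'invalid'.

s_(k+1) = -2*(k + 2)*(k + 3)/((k + 4)*(k + 5)**2)
s_(k+1) − s_k = 2*(k**3 + 4*k**2 - 7*k - 22)/(k**5 + 21*k**4 + 175*k**3 + 723*k**2 + 1480*k + 1200)
(s_(k+1) − s_k) − t_k = 4*(-2*k**2 - 9*k - 1)/(k**5 + 21*k**4 + 175*k**3 + 723*k**2 + 1480*k + 1200)

Invalid: residual 4*(-2*k**2 - 9*k - 1)/(k**5 + 21*k**4 + 175*k**3 + 723*k**2 + 1480*k + 1200) ≠ 0.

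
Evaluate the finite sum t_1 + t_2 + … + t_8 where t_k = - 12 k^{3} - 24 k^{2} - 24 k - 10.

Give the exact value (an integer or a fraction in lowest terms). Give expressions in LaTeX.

Σ = -21392

Compute t_(k+1)/t_k: get (6*k**3 + 30*k**2 + 54*k + 35)/(6*k**3 + 12*k**2 + 12*k + 5).
Take A(k)=1, B(k)=1, C(k)=k**3 + 2*k**2 + 2*k + 5/6.
Key eq: (1)·f(k+1) = (1)·f(k) + (k**3 + 2*k**2 + 2*k + 5/6).
deg f ≤ 4 (via 0,0,3).
A polynomial solution: f(k) = k*(3*k + 2)*(k**2 + 1)/12.
R(k) = B(k−1)·f(k)/C(k) = k*(3*k + 2)*(k**2 + 1)/(2*(6*k**3 + 12*k**2 + 12*k + 5)); s_k = R·t_k = k*(-3*k**3 - 2*k**2 - 3*k - 2).
Check: Δs_k = -12*k**3 - 24*k**2 - 24*k - 10. ✓
Σ_(k=1)^(8) t_k = s_(9) − s_(1) = -21402 − (-10) = -21392.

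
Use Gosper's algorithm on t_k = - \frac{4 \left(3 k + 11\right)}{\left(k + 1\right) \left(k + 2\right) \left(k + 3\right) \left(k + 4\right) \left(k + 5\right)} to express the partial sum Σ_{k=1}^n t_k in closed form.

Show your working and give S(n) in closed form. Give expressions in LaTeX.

S(n) = \frac{2 n \left(- n^{2} - 10 n - 31\right)}{15 \left(n^{3} + 10 n^{2} + 31 n + 30\right)}

r(k) = (k + 1)*(3*k + 14)/((k + 6)*(3*k + 11)) after simplifying.
So A=k + 1 and B=k + 6, with C=k + 11/3.
Key eq: (k + 1)·f(k+1) = (k + 5)·f(k) + (k + 11/3).
Degrees (1,1,1) ⇒ d ≤ 4.
Coefficient equations give f(k) = k*(k + 3)*(k**2 + 7*k + 14)/24.
R(k) = B(k−1)·f(k)/C(k) = k*(k + 3)*(k + 5)*(k**2 + 7*k + 14)/(8*(3*k + 11)); s_k = R·t_k = k*(-k**2 - 7*k - 14)/(2*(k**3 + 7*k**2 + 14*k + 8)).
Δs = 4*(-3*k - 11)/(k**5 + 15*k**4 + 85*k**3 + 225*k**2 + 274*k + 120), as required.
Σ_(k=1)^n t_k = s_(n+1) − s_(1) = ((-n**3 - 10*n**2 - 31*n - 22)/(2*(n**3 + 10*n**2 + 31*n + 30))) − (-11/30), i.e. 2*n*(-n**2 - 10*n - 31)/(15*(n**3 + 10*n**2 + 31*n + 30)).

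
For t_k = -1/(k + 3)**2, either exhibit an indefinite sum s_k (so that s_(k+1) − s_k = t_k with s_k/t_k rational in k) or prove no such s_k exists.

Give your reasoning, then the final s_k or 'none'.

r(k) = (k + 3)**2/(k + 4)**2 after simplifying.
Take A(k)=k**2 + 6*k + 9, B(k)=k**2 + 8*k + 16, C(k)=1.
Set up (k**2 + 6*k + 9)·f(k+1) − (k**2 + 6*k + 9)·f(k) − (1) = 0.
d = 0 from the (2,2,0) case.
Generic f = c0 gives residual -1; -1 = 0 cannot hold, so t_k is not Gosper-summable.

none (Gosper's algorithm certifies no s_k)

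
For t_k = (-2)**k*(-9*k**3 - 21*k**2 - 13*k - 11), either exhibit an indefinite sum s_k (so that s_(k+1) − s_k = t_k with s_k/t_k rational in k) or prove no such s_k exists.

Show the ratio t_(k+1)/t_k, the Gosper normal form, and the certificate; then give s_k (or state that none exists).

Step 1: r(k) = 2*(-9*k**3 - 48*k**2 - 82*k - 54)/(9*k**3 + 21*k**2 + 13*k + 11).
A = -2, B = 1, C = k**3 + 7*k**2/3 + 13*k/9 + 11/9.
Set up (-2)·f(k+1) − (1)·f(k) − (k**3 + 7*k**2/3 + 13*k/9 + 11/9) = 0.
Bound: deg f ≤ 3.
Solve for f: f(k) = -(3*k**3 + k**2 - 3*k + 3)/9 (degree 3 ≤ 3).
So s_k = (B(k−1)f/C)·t_k = (-(3*k**3 + k**2 - 3*k + 3)/(9*k**3 + 21*k**2 + 13*k + 11))·t_k = (-2)**k*(3*k**3 + k**2 - 3*k + 3).
s_(k+1) − s_k = (-2)**k*(-9*k**3 - 21*k**2 - 13*k - 11) = t_k.

s_k = (-2)**k*(3*k**3 + k**2 - 3*k + 3)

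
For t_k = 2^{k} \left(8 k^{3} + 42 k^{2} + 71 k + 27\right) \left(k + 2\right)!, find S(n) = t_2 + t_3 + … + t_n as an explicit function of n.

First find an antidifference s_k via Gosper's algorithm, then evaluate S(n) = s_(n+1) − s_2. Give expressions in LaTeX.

Step 1: r(k) = 2*(8*k**4 + 90*k**3 + 377*k**2 + 685*k + 444)/(8*k**3 + 42*k**2 + 71*k + 27).
Factor: A=2*k + 6; B=1; C=k**3 + 21*k**2/4 + 71*k/8 + 27/8.
Key eq: (2*k + 6)·f(k+1) = (1)·f(k) + (k**3 + 21*k**2/4 + 71*k/8 + 27/8).
Bound: deg f ≤ 2.
Solving with deg f ≤ 2: f(k) = (4*k**2 + 3*k - 3)/8.
Get s_k = R·t_k = 2**k*(4*k**2 + 3*k - 3)*factorial(k + 2) with R(k) = B(k−1)f(k)/C(k) = (4*k**2 + 3*k - 3)/(8*k**3 + 42*k**2 + 71*k + 27).
Check: Δs_k = 2**k*(8*k**3 + 42*k**2 + 71*k + 27)*factorial(k + 2). ✓
Σ_(k=2)^n t_k = s_(n+1) − s_(2) = (2**(n + 1)*(4*n**2 + 11*n + 4)*factorial(n + 3)) − (1824), i.e. 8*2**n*n**2*factorial(n + 3) + 22*2**n*n*factorial(n + 3) + 8*2**n*factorial(n + 3) - 1824.

S(n) = 8 \cdot 2^{n} n^{2} \left(n + 3\right)! + 22 \cdot 2^{n} n \left(n + 3\right)! + 8 \cdot 2^{n} \left(n + 3\right)! - 1824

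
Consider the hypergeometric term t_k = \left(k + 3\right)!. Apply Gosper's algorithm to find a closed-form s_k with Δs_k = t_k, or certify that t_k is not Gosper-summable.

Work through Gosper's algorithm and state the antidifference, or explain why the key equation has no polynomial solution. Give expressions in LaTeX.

Step 1: r(k) = k + 4.
So A=k + 4 and B=1, with C=1.
Key eq: (k + 4)·f(k+1) = (1)·f(k) + (1).
From deg A=1, deg B=0, deg C=0: d=-1.
deg f ≤ -1 is impossible — no certificate.

none (Gosper's algorithm certifies no s_k)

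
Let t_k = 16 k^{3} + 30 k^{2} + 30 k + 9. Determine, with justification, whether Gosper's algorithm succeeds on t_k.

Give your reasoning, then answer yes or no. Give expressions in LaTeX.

Step 1: r(k) = (16*k**3 + 78*k**2 + 138*k + 85)/(16*k**3 + 30*k**2 + 30*k + 9).
A = 1, B = 1, C = k**3 + 15*k**2/8 + 15*k/8 + 9/16.
f must satisfy (1)·f(k+1) − (1)·f(k) = k**3 + 15*k**2/8 + 15*k/8 + 9/16.
From deg A=0, deg B=0, deg C=3: d=4.
A polynomial solution: f(k) = k*(4*k**3 + 2*k**2 + 4*k - 1)/16.
So s_k = (B(k−1)f/C)·t_k = (k*(4*k**3 + 2*k**2 + 4*k - 1)/(16*k**3 + 30*k**2 + 30*k + 9))·t_k = k*(4*k**3 + 2*k**2 + 4*k - 1).
Check: Δs_k = 16*k**3 + 30*k**2 + 30*k + 9. ✓

Yes. s_k = k \left(4 k^{3} + 2 k^{2} + 4 k - 1\right).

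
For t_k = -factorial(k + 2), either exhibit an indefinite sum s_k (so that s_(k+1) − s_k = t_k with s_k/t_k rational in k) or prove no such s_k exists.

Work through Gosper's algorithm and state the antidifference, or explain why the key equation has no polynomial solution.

none (Gosper's algorithm certifies no s_k)

Ratio r(k) = k + 3.
Take A(k)=k + 3, B(k)=1, C(k)=1.
Key eq: (k + 3)·f(k+1) = (1)·f(k) + (1).
Bound: deg f ≤ -1.
d = -1 < 0 ⇒ no nonzero polynomial f; not summable.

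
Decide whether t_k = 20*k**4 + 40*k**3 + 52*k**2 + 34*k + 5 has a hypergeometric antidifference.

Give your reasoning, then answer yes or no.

Yes. s_k = k*(4*k**4 + 4*k**2 + k - 4).

Compute t_(k+1)/t_k: get (20*k**4 + 120*k**3 + 292*k**2 + 338*k + 151)/(20*k**4 + 40*k**3 + 52*k**2 + 34*k + 5).
Gosper form: A/B · C(k+1)/C(k) with A=1, B=1, C=k**4 + 2*k**3 + 13*k**2/5 + 17*k/10 + 1/4.
Solve (1)·f(k+1) − (1)·f(k) = k**4 + 2*k**3 + 13*k**2/5 + 17*k/10 + 1/4.
Bound: deg f ≤ 5.
Solving with deg f ≤ 5: f(k) = k*(4*k**4 + 4*k**2 + k - 4)/20.
Get s_k = R·t_k = k*(4*k**4 + 4*k**2 + k - 4) with R(k) = B(k−1)f(k)/C(k) = k*(4*k**4 + 4*k**2 + k - 4)/(20*k**4 + 40*k**3 + 52*k**2 + 34*k + 5).
s_(k+1) − s_k = 20*k**4 + 40*k**3 + 52*k**2 + 34*k + 5 = t_k.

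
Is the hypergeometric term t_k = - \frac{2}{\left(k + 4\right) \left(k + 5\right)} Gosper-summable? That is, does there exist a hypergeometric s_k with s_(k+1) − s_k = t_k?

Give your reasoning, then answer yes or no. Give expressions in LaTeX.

Ratio r(k) = (k + 4)/(k + 6).
A = k + 4, B = k + 6, C = 1.
Set up (k + 4)·f(k+1) − (k + 5)·f(k) − (1) = 0.
From deg A=1, deg B=1, deg C=0: d=1.
Coefficient equations give f(k) = k/4.
Then R = B(k−1)f/C = k*(k + 5)/4, so s_k = R(k)·t_k = -k/(2*k + 8).
Check: Δs_k = -2/(k**2 + 9*k + 20). ✓

Yes. s_k = - \frac{k}{2 k + 8}.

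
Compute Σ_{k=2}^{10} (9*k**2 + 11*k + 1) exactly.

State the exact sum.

Σ = 4059

t_(k+1)/t_k = (9*k**2 + 29*k + 21)/(9*k**2 + 11*k + 1).
Factor: A=1; B=1; C=k**2 + 11*k/9 + 1/9.
Need (1)·f(k+1) − (1)·f(k) = k**2 + 11*k/9 + 1/9.
Bound: deg f ≤ 3.
A polynomial solution: f(k) = k*(3*k**2 + k - 3)/9.
R(k) = B(k−1)·f(k)/C(k) = k*(3*k**2 + k - 3)/(9*k**2 + 11*k + 1); s_k = R·t_k = k*(3*k**2 + k - 3).
Verify: 9*k**2 + 11*k + 1 matches t_k.
Sum = s_(11) − s_(2); s_(11) = 4081, s_(2) = 22 ⇒ 4059.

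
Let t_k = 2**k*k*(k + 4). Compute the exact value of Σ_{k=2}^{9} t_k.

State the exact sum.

Compute t_(k+1)/t_k: get 2*(k + 1)*(k + 5)/(k*(k + 4)).
So A=2 and B=1, with C=k**2 + 4*k.
Set up (2)·f(k+1) − (1)·f(k) − (k**2 + 4*k) = 0.
deg f ≤ 2 (via 0,0,2).
Solving with deg f ≤ 2: f(k) = k**2 - 2.
So s_k = (B(k−1)f/C)·t_k = ((k**2 - 2)/(k*(k + 4)))·t_k = 2**k*(k**2 - 2).
Check: Δs_k = 2**k*k*(k + 4). ✓
Telescoping: Σ = s_(10) − s_(2) = 100352 − (8) = 100344.

Σ = 100344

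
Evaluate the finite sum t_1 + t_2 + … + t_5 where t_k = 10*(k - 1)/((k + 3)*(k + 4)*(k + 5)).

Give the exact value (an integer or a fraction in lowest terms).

t_(k+1)/t_k = k*(k + 3)/((k - 1)*(k + 6)).
Factor: A=k + 3; B=k + 6; C=k - 1.
Set up (k + 3)·f(k+1) − (k + 5)·f(k) − (k - 1) = 0.
Bound: deg f ≤ 2.
Coefficient equations give f(k) = k*(k - 5)/12.
R(k) = B(k−1)·f(k)/C(k) = k*(k - 5)*(k + 5)/(12*(k - 1)); s_k = R·t_k = 5*k*(k - 5)/(6*(k + 3)*(k + 4)).
Verify: 10*(k - 1)/(k**3 + 12*k**2 + 47*k + 60) matches t_k.
Telescoping: Σ = s_(6) − s_(1) = 1/18 − (-1/6) = 2/9.

Σ = 2/9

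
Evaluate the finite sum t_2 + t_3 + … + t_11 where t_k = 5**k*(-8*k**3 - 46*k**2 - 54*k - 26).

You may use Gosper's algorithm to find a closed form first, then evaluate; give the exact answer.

Σ = -973632811800

t_(k+1)/t_k = 5*(4*k**3 + 35*k**2 + 85*k + 67)/(4*k**3 + 23*k**2 + 27*k + 13).
Factor: A=5; B=1; C=k**3 + 23*k**2/4 + 27*k/4 + 13/4.
f must satisfy (5)·f(k+1) − (1)·f(k) = k**3 + 23*k**2/4 + 27*k/4 + 13/4.
Degrees (0,0,3) ⇒ d ≤ 3.
Coefficient equations give f(k) = (k**3 + 2*k**2 - 2*k + 2)/4.
So s_k = (B(k−1)f/C)·t_k = ((k**3 + 2*k**2 - 2*k + 2)/(4*k**3 + 23*k**2 + 27*k + 13))·t_k = 2*5**k*(-k**3 - 2*k**2 + 2*k - 2).
Verify: 5**k*(-8*k**3 - 46*k**2 - 54*k - 26) matches t_k.
Σ_(k=2)^(11) t_k = s_(12) − s_(2) = -973632812500 − (-700) = -973632811800.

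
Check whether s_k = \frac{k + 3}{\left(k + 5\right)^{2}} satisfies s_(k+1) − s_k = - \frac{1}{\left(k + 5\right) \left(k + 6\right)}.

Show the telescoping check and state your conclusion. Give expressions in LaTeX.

Invalid: residual \frac{2 \left(2 k + 11\right)}{k^{4} + 22 k^{3} + 181 k^{2} + 660 k + 900} ≠ 0.

s_(k+1) = (k + 4)/(k + 6)**2
s_(k+1) − s_k = (-(k + 3)*(k + 6)**2 + (k + 4)*(k + 5)**2)/((k + 5)**2*(k + 6)**2)
(s_(k+1) − s_k) − t_k = 2*(2*k + 11)/(k**4 + 22*k**3 + 181*k**2 + 660*k + 900)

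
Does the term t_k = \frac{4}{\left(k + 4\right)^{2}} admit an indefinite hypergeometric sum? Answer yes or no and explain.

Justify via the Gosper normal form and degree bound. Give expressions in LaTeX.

Ratio r(k) = (k + 4)**2/(k + 5)**2.
So A=k**2 + 8*k + 16 and B=k**2 + 10*k + 25, with C=1.
Key eq: (k**2 + 8*k + 16)·f(k+1) = (k**2 + 8*k + 16)·f(k) + (1).
From deg A=2, deg B=2, deg C=0: d=0.
f = c0 ⇒ A·f(k+1) − B(k−1)·f(k) − C = -1. The system {-1 = 0} is inconsistent; no antidifference.

No — the linear system for f has no solution.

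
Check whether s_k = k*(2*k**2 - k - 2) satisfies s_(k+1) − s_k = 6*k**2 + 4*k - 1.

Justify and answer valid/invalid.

s_(k+1) = -(k + 1)*(k - 2*(k + 1)**2 + 3)
s_(k+1) − s_k = 6*k**2 + 4*k - 1
(s_(k+1) − s_k) − t_k = 0

Valid — Δs_k = t_k.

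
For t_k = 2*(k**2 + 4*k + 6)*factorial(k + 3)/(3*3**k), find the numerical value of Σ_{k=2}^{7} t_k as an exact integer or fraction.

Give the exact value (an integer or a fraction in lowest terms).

Σ = 9847360/81

The ratio is (k + 4)*(4*k + (k + 1)**2 + 10)/(3*(k**2 + 4*k + 6)).
So A=k/3 + 4/3 and B=1, with C=k**2 + 4*k + 6.
Solve (k/3 + 4/3)·f(k+1) − (1)·f(k) = k**2 + 4*k + 6.
From deg A=1, deg B=0, deg C=2: d=1.
Coefficient equations give f(k) = 3*(k + 2).
Then R = B(k−1)f/C = 3*(k + 2)/(k**2 + 4*k + 6), so s_k = R(k)·t_k = 2*(k + 2)*factorial(k + 3)/3**k.
s_(k+1) − s_k = 2*(k**2 + 4*k + 6)*factorial(k + 3)/(3*3**k) = t_k.
Σ_(k=2)^(7) t_k = s_(8) − s_(2) = 9856000/81 − (320/3) = 9847360/81.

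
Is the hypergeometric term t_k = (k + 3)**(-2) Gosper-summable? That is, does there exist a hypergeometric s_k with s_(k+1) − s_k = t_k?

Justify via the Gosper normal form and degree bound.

Compute t_(k+1)/t_k: get (k + 3)**2/(k + 4)**2.
Factor: A=k**2 + 6*k + 9; B=k**2 + 8*k + 16; C=1.
Set up (k**2 + 6*k + 9)·f(k+1) − (k**2 + 6*k + 9)·f(k) − (1) = 0.
From deg A=2, deg B=2, deg C=0: d=0.
Write f(k) = c0. Then LHS − RHS = -1, requiring -1 = 0: contradictory. No certificate.

No. Not Gosper-summable.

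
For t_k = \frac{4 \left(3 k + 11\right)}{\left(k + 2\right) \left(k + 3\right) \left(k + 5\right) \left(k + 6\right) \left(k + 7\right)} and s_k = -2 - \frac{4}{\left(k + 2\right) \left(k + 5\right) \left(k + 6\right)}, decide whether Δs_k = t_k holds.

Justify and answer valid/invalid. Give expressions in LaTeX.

s_(k+1) = -2 - 4/((k + 3)*(k + 6)*(k + 7))
s_(k+1) − s_k = 4*(3*k + 11)/(k**5 + 23*k**4 + 203*k**3 + 853*k**2 + 1692*k + 1260)
(s_(k+1) − s_k) − t_k = 0

valid (s_(k+1) − s_k reduces to t_k)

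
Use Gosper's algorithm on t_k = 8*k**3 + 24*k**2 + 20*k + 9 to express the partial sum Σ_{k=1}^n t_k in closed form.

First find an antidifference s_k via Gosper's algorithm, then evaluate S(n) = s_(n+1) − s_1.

S(n) = n*(2*n**3 + 12*n**2 + 24*n + 23)

t_(k+1)/t_k = (8*k**3 + 48*k**2 + 92*k + 61)/(8*k**3 + 24*k**2 + 20*k + 9).
Take A(k)=1, B(k)=1, C(k)=k**3 + 3*k**2 + 5*k/2 + 9/8.
Key eq: (1)·f(k+1) = (1)·f(k) + (k**3 + 3*k**2 + 5*k/2 + 9/8).
d = 4 from the (0,0,3) case.
Solve for f: f(k) = k*(2*k**3 + 4*k**2 + 3)/8 (degree 4 ≤ 4).
Certificate R = B(k−1)f/C = k*(2*k**3 + 4*k**2 + 3)/(8*k**3 + 24*k**2 + 20*k + 9) gives s_k = k*(2*k**3 + 4*k**2 + 3).
Check: Δs_k = 8*k**3 + 24*k**2 + 20*k + 9. ✓
Evaluate: s_(n+1) = 2*n**4 + 12*n**3 + 24*n**2 + 23*n + 9; subtract s_(1) = 9 ⇒ S(n) = n*(2*n**3 + 12*n**2 + 24*n + 23).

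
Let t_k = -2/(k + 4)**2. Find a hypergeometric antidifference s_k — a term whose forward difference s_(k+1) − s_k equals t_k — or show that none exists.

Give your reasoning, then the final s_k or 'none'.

The ratio is (k + 4)**2/(k + 5)**2.
Take A(k)=k**2 + 8*k + 16, B(k)=k**2 + 10*k + 25, C(k)=1.
Set up (k**2 + 8*k + 16)·f(k+1) − (k**2 + 8*k + 16)·f(k) − (1) = 0.
deg f ≤ 0 (via 2,2,0).
Write f(k) = c0. Then LHS − RHS = -1, requiring -1 = 0: contradictory. No certificate.

not Gosper-summable; s_k does not exist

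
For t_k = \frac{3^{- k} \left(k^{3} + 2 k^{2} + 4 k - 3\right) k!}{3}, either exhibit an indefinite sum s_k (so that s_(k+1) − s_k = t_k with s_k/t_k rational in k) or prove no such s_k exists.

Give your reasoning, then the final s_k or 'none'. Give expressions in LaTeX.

Step 1: r(k) = (k**4 + 6*k**3 + 16*k**2 + 15*k + 4)/(3*(k**3 + 2*k**2 + 4*k - 3)).
A = k/3 + 1/3, B = 1, C = k**3 + 2*k**2 + 4*k - 3.
Set up (k/3 + 1/3)·f(k+1) − (1)·f(k) − (k**3 + 2*k**2 + 4*k - 3) = 0.
Bound: deg f ≤ 2.
Solving with deg f ≤ 2: f(k) = 3*(k**2 + 2*k + 3).
Get s_k = R·t_k = (k**2 + 2*k + 3)*factorial(k)/3**k with R(k) = B(k−1)f(k)/C(k) = 3*(k**2 + 2*k + 3)/(k**3 + 2*k**2 + 4*k - 3).
Δs = (k**3 + 2*k**2 + 4*k - 3)*factorial(k)/(3*3**k), as required.

s_k = 3^{- k} \left(k^{2} + 2 k + 3\right) k!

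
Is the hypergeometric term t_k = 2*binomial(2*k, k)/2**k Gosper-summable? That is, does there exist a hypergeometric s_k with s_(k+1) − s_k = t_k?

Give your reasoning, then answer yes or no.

r(k) = (2*k + 1)/(k + 1) after simplifying.
Normal form (A,B,C) = (2*k + 1, k + 1, 1).
Key eq: (2*k + 1)·f(k+1) = (k)·f(k) + (1).
From deg A=1, deg B=1, deg C=0: d=-1.
Bound -1 < 0, so the key equation has no polynomial solution.

No; the degree bound rules out any f.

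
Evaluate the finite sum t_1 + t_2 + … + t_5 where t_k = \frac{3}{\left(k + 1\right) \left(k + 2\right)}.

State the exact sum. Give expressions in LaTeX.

Σ = 15/14

Ratio r(k) = (k + 1)/(k + 3).
So A=k + 1 and B=k + 3, with C=1.
Key eq: (k + 1)·f(k+1) = (k + 2)·f(k) + (1).
Degrees (1,1,0) ⇒ d ≤ 1.
Match coefficients ⇒ f(k) = k.
Then R = B(k−1)f/C = k*(k + 2), so s_k = R(k)·t_k = 3*k/(k + 1).
Verify: 3/(k**2 + 3*k + 2) matches t_k.
Evaluate s at k=6 and k=1: 18/7 and 3/2; difference 15/14.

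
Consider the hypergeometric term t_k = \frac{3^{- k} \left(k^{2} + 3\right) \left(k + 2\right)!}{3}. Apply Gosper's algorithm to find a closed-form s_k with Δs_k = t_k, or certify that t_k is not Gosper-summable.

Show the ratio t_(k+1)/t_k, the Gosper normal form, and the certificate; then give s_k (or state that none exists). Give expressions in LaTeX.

t_(k+1)/t_k = (k + 3)*((k + 1)**2 + 3)/(3*(k**2 + 3)).
Gosper form: A/B · C(k+1)/C(k) with A=k/3 + 1, B=1, C=k**2 + 3.
Need (k/3 + 1)·f(k+1) − (1)·f(k) = k**2 + 3.
Degrees (1,0,2) ⇒ d ≤ 1.
Coefficient equations give f(k) = 3*(k - 1).
R(k) = B(k−1)·f(k)/C(k) = 3*(k - 1)/(k**2 + 3); s_k = R·t_k = (k - 1)*factorial(k + 2)/3**k.
Δs = (k**2 + 3)*factorial(k + 2)/(3*3**k), as required.

s_k = 3^{- k} \left(k - 1\right) \left(k + 2\right)!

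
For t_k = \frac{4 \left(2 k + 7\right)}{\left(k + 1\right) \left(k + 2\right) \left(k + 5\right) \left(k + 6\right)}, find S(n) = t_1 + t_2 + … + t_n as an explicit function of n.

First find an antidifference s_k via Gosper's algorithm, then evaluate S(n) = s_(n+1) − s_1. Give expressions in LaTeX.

Compute t_(k+1)/t_k: get (k + 1)*(k + 5)*(2*k + 9)/((k + 3)*(k + 7)*(2*k + 7)).
So A=k + 1 and B=k + 7, with C=k**3 + 21*k**2/2 + 73*k/2 + 42.
Solve (k + 1)·f(k+1) − (k + 6)·f(k) = k**3 + 21*k**2/2 + 73*k/2 + 42.
d = 5 from the (1,1,3) case.
Solve for f: f(k) = k*(k + 2)*(k + 3)*(k + 4)*(k + 6)/10 (degree 5 ≤ 5).
So s_k = (B(k−1)f/C)·t_k = (k*(k + 2)*(k + 6)**2/(5*(2*k + 7)))·t_k = 4*k*(k + 6)/(5*(k**2 + 6*k + 5)).
Check: Δs_k = 4*(2*k + 7)/(k**4 + 14*k**3 + 65*k**2 + 112*k + 60). ✓
Telescope: S(n) = s_(n+1) − s_(1) = 4*(n**2 + 8*n + 7)/(5*(n**2 + 8*n + 12)) − (7/15) = n*(n + 8)/(3*(n**2 + 8*n + 12)).

S(n) = \frac{n \left(n + 8\right)}{3 \left(n^{2} + 8 n + 12\right)}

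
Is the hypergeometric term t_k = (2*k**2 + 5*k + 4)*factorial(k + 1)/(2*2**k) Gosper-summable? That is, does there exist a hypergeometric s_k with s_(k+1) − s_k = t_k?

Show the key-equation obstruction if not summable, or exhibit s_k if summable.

r(k) = (k + 2)*(5*k + 2*(k + 1)**2 + 9)/(2*(2*k**2 + 5*k + 4)) after simplifying.
Gosper form: A/B · C(k+1)/C(k) with A=k/2 + 1, B=1, C=k**2 + 5*k/2 + 2.
Set up (k/2 + 1)·f(k+1) − (1)·f(k) − (k**2 + 5*k/2 + 2) = 0.
From deg A=1, deg B=0, deg C=2: d=1.
Solving with deg f ≤ 1: f(k) = 2*k + 3.
Then R = B(k−1)f/C = 2*(2*k + 3)/(2*k**2 + 5*k + 4), so s_k = R(k)·t_k = (2*k + 3)*factorial(k + 1)/2**k.
Δs = (2*k**2 + 5*k + 4)*factorial(k + 1)/(2*2**k), as required.

Yes. s_k = (2*k + 3)*factorial(k + 1)/2**k.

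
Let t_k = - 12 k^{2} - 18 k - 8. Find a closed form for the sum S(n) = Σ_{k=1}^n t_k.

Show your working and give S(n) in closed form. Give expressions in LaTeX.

t_(k+1)/t_k = (6*k**2 + 21*k + 19)/(6*k**2 + 9*k + 4).
A = 1, B = 1, C = k**2 + 3*k/2 + 2/3.
Key eq: (1)·f(k+1) = (1)·f(k) + (k**2 + 3*k/2 + 2/3).
Degrees (0,0,2) ⇒ d ≤ 3.
Solve for f: f(k) = k*(4*k**2 + 3*k + 1)/12 (degree 3 ≤ 3).
So s_k = (B(k−1)f/C)·t_k = (k*(4*k**2 + 3*k + 1)/(2*(6*k**2 + 9*k + 4)))·t_k = k*(-4*k**2 - 3*k - 1).
Check: Δs_k = -12*k**2 - 18*k - 8. ✓
Telescope: S(n) = s_(n+1) − s_(1) = -4*n**3 - 15*n**2 - 19*n - 8 − (-8) = n*(-4*n**2 - 15*n - 19).

S(n) = n \left(- 4 n^{2} - 15 n - 19\right)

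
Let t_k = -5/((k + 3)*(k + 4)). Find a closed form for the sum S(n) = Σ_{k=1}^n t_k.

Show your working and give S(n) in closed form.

S(n) = -5*n/(4*n + 16)

The ratio is (k + 3)/(k + 5).
Factor: A=k + 3; B=k + 5; C=1.
Set up (k + 3)·f(k+1) − (k + 4)·f(k) − (1) = 0.
Bound: deg f ≤ 1.
Solve for f: f(k) = k/3 (degree 1 ≤ 1).
So s_k = (B(k−1)f/C)·t_k = (k*(k + 4)/3)·t_k = -5*k/(3*k + 9).
Verify: -5/(k**2 + 7*k + 12) matches t_k.
Evaluate: s_(n+1) = 5*(-n - 1)/(3*(n + 4)); subtract s_(1) = -5/12 ⇒ S(n) = -5*n/(4*n + 16).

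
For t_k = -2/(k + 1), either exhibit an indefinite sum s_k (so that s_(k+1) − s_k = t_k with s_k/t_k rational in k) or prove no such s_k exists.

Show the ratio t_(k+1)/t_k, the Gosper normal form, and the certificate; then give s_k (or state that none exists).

Step 1: r(k) = (k + 1)/(k + 2).
Factor: A=k + 1; B=k + 2; C=1.
Need (k + 1)·f(k+1) − (k + 1)·f(k) = 1.
deg f ≤ 0 (via 1,1,0).
Generic f = c0 gives residual -1; -1 = 0 cannot hold, so t_k is not Gosper-summable.

none — t_k is not Gosper-summable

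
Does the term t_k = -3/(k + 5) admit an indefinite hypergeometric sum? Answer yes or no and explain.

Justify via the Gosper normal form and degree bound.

No; the coefficient equations for f are inconsistent.

Step 1: r(k) = (k + 5)/(k + 6).
Take A(k)=k + 5, B(k)=k + 6, C(k)=1.
Solve (k + 5)·f(k+1) − (k + 5)·f(k) = 1.
deg f ≤ 0 (via 1,1,0).
Generic f = c0 gives residual -1; -1 = 0 cannot hold, so t_k is not Gosper-summable.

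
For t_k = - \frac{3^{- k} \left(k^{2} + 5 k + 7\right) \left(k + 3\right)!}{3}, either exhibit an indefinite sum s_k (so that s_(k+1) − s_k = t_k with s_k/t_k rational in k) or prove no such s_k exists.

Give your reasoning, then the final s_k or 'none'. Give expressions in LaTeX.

s_k = - 3^{- k} \left(k + 3\right) \left(k + 3\right)!

t_(k+1)/t_k = (k + 4)*(5*k + (k + 1)**2 + 12)/(3*(k**2 + 5*k + 7)).
Gosper form: A/B · C(k+1)/C(k) with A=k/3 + 4/3, B=1, C=k**2 + 5*k + 7.
Need (k/3 + 4/3)·f(k+1) − (1)·f(k) = k**2 + 5*k + 7.
From deg A=1, deg B=0, deg C=2: d=1.
Solving with deg f ≤ 1: f(k) = 3*(k + 3).
Then R = B(k−1)f/C = 3*(k + 3)/(k**2 + 5*k + 7), so s_k = R(k)·t_k = -(k + 3)*factorial(k + 3)/3**k.
Δs = -(k**2 + 5*k + 7)*factorial(k + 3)/(3*3**k), as required.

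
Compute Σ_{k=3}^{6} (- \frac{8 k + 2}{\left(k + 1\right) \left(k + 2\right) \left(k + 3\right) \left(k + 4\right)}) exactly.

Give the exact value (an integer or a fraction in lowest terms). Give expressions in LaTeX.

The ratio is (k + 1)*(4*k + 5)/((k + 5)*(4*k + 1)).
Gosper form: A/B · C(k+1)/C(k) with A=k + 1, B=k + 5, C=k + 1/4.
Key eq: (k + 1)·f(k+1) = (k + 4)·f(k) + (k + 1/4).
d = 3 from the (1,1,1) case.
A polynomial solution: f(k) = k*(k**2 + 6*k - 1)/24.
So s_k = (B(k−1)f/C)·t_k = (k*(k + 4)*(k**2 + 6*k - 1)/(6*(4*k + 1)))·t_k = -k*(k**2 + 6*k - 1)/(3*(k + 1)*(k + 2)*(k + 3)).
Check: Δs_k = 2*(-4*k - 1)/(k**4 + 10*k**3 + 35*k**2 + 50*k + 24). ✓
Σ_(k=3)^(6) t_k = s_(7) − s_(3) = -7/24 − (-13/60) = -3/40.

Σ = -3/40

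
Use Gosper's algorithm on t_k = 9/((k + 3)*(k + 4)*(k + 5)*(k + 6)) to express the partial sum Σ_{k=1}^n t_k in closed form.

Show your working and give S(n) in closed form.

S(n) = n*(n**2 + 15*n + 74)/(40*(n**3 + 15*n**2 + 74*n + 120))

Compute t_(k+1)/t_k: get (k + 3)/(k + 7).
Gosper form: A/B · C(k+1)/C(k) with A=k + 3, B=k + 7, C=1.
Key eq: (k + 3)·f(k+1) = (k + 6)·f(k) + (1).
Bound: deg f ≤ 3.
Solve for f: f(k) = k*(k**2 + 12*k + 47)/180 (degree 3 ≤ 3).
Then R = B(k−1)f/C = k*(k + 6)*(k**2 + 12*k + 47)/180, so s_k = R(k)·t_k = k*(k**2 + 12*k + 47)/(20*(k + 3)*(k + 4)*(k + 5)).
Δs = 9/(k**4 + 18*k**3 + 119*k**2 + 342*k + 360), as required.
Evaluate: s_(n+1) = (n**3 + 15*n**2 + 74*n + 60)/(20*(n**3 + 15*n**2 + 74*n + 120)); subtract s_(1) = 1/40 ⇒ S(n) = n*(n**2 + 15*n + 74)/(40*(n**3 + 15*n**2 + 74*n + 120)).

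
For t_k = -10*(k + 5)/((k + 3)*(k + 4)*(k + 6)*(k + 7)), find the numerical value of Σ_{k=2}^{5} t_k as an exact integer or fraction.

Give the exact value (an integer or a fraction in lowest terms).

t_(k+1)/t_k = (k + 3)*(k + 6)**2/((k + 5)**2*(k + 8)).
Take A(k)=k + 3, B(k)=k + 8, C(k)=k**2 + 10*k + 25.
Solve (k + 3)·f(k+1) − (k + 7)·f(k) = k**2 + 10*k + 25.
From deg A=1, deg B=1, deg C=2: d=4.
Coefficient equations give f(k) = k*(k + 4)*(k + 5)*(k + 9)/36.
Certificate R = B(k−1)f/C = k*(k + 4)*(k + 7)*(k + 9)/(36*(k + 5)) gives s_k = 5*k*(-k - 9)/(18*(k**2 + 9*k + 18)).
s_(k+1) − s_k = 10*(-k - 5)/(k**4 + 20*k**3 + 145*k**2 + 450*k + 504) = t_k.
Sum = s_(6) − s_(2); s_(6) = -25/108, s_(2) = -11/72 ⇒ -17/216.

Σ = -17/216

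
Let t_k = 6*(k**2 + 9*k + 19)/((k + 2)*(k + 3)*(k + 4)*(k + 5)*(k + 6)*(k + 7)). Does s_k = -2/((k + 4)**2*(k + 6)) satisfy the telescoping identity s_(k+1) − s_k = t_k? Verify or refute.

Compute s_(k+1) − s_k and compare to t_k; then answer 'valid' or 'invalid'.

s_(k+1) = -2/((k + 5)**2*(k + 7))
s_(k+1) − s_k = -2/((k + 5)**2*(k + 7)) + 2/((k + 4)**2*(k + 6))
(s_(k+1) − s_k) − t_k = 4*(-4*k**3 - 54*k**2 - 236*k - 333)/(k**8 + 36*k**7 + 558*k**6 + 4860*k**5 + 25989*k**4 + 87264*k**3 + 179372*k**2 + 205920*k + 100800)

Invalid: residual 4*(-4*k**3 - 54*k**2 - 236*k - 333)/(k**8 + 36*k**7 + 558*k**6 + 4860*k**5 + 25989*k**4 + 87264*k**3 + 179372*k**2 + 205920*k + 100800) ≠ 0.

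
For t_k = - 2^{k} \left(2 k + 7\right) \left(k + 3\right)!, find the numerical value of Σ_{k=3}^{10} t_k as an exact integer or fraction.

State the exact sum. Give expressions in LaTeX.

Σ = -178541140371840

Step 1: r(k) = 2*(k + 4)*(2*k + 9)/(2*k + 7).
Factor: A=2*k + 8; B=1; C=k + 7/2.
Set up (2*k + 8)·f(k+1) − (1)·f(k) − (k + 7/2) = 0.
d = 0 from the (1,0,1) case.
A polynomial solution: f(k) = 1/2.
Then R = B(k−1)f/C = 1/(2*k + 7), so s_k = R(k)·t_k = -2**k*factorial(k + 3).
s_(k+1) − s_k = -2**k*(2*k + 7)*factorial(k + 3) = t_k.
Σ_(k=3)^(10) t_k = s_(11) − s_(3) = -178541140377600 − (-5760) = -178541140371840.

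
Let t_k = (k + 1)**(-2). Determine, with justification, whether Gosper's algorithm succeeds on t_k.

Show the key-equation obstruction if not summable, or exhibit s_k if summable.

No — key equation has no polynomial f.

t_(k+1)/t_k = (k + 1)**2/(k + 2)**2.
Factor: A=k**2 + 2*k + 1; B=k**2 + 4*k + 4; C=1.
Key eq: (k**2 + 2*k + 1)·f(k+1) = (k**2 + 2*k + 1)·f(k) + (1).
d = 0 from the (2,2,0) case.
Put f(k) = c0: A·f(k+1) − B(k−1)·f(k) − C = -1; need -1 = 0 — inconsistent ⇒ no f, not summable.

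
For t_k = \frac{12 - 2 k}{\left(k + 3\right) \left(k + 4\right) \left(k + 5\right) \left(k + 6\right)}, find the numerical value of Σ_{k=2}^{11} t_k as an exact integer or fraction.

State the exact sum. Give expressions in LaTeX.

Σ = 199/28560

r(k) = (k - 5)*(k + 3)/((k - 6)*(k + 7)) after simplifying.
Take A(k)=k + 3, B(k)=k + 7, C(k)=k - 6.
Key eq: (k + 3)·f(k+1) = (k + 6)·f(k) + (k - 6).
deg f ≤ 3 (via 1,1,1).
Coefficient equations give f(k) = -k*(k**2 + 12*k + 67)/40.
So s_k = (B(k−1)f/C)·t_k = (-k*(k + 6)*(k**2 + 12*k + 67)/(40*(k - 6)))·t_k = k*(k**2 + 12*k + 67)/(20*(k + 3)*(k + 4)*(k + 5)).
s_(k+1) − s_k = 2*(6 - k)/(k**4 + 18*k**3 + 119*k**2 + 342*k + 360) = t_k.
Σ_(k=2)^(11) t_k = s_(12) − s_(2) = 71/1360 − (19/420) = 199/28560.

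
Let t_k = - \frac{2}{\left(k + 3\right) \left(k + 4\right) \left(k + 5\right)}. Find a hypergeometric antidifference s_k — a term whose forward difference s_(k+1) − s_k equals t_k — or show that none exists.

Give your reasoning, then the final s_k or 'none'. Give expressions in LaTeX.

s_k = \frac{k \left(- k - 7\right)}{12 \left(k + 3\right) \left(k + 4\right)}

t_(k+1)/t_k = (k + 3)/(k + 6).
Normal form (A,B,C) = (k + 3, k + 6, 1).
f must satisfy (k + 3)·f(k+1) − (k + 5)·f(k) = 1.
Bound: deg f ≤ 2.
Solving with deg f ≤ 2: f(k) = k*(k + 7)/24.
So s_k = (B(k−1)f/C)·t_k = (k*(k + 5)*(k + 7)/24)·t_k = k*(-k - 7)/(12*(k + 3)*(k + 4)).
s_(k+1) − s_k = -2/(k**3 + 12*k**2 + 47*k + 60) = t_k.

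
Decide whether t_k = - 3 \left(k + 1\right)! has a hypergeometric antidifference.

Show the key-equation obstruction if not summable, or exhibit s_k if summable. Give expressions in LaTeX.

No; the degree bound rules out any f.

Ratio r(k) = k + 2.
So A=k + 2 and B=1, with C=1.
Set up (k + 2)·f(k+1) − (1)·f(k) − (1) = 0.
Degrees (1,0,0) ⇒ d ≤ -1.
d = -1 < 0 ⇒ no nonzero polynomial f; not summable.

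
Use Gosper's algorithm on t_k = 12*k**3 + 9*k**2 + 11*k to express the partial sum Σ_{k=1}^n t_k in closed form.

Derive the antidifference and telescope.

Compute t_(k+1)/t_k: get (12*k**3 + 45*k**2 + 65*k + 32)/(k*(12*k**2 + 9*k + 11)).
A = 1, B = 1, C = k**3 + 3*k**2/4 + 11*k/12.
Solve (1)·f(k+1) − (1)·f(k) = k**3 + 3*k**2/4 + 11*k/12.
d = 4 from the (0,0,3) case.
A polynomial solution: f(k) = k*(k - 1)*(3*k**2 + 4)/12.
Then R = B(k−1)f/C = (k - 1)*(3*k**2 + 4)/(12*k**2 + 9*k + 11), so s_k = R(k)·t_k = k*(3*k**3 - 3*k**2 + 4*k - 4).
s_(k+1) − s_k = k*(12*k**2 + 9*k + 11) = t_k.
Σ_(k=1)^n t_k = s_(n+1) − s_(1) = (n*(3*n**3 + 9*n**2 + 13*n + 7)) − (0), i.e. n*(3*n**3 + 9*n**2 + 13*n + 7).

S(n) = n*(3*n**3 + 9*n**2 + 13*n + 7)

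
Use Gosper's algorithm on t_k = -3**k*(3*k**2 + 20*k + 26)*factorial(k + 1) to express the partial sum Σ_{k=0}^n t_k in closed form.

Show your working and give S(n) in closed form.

r(k) = 3*(3*k**3 + 32*k**2 + 101*k + 98)/(3*k**2 + 20*k + 26) after simplifying.
So A=3*k + 6 and B=1, with C=k**2 + 20*k/3 + 26/3.
Key eq: (3*k + 6)·f(k+1) = (1)·f(k) + (k**2 + 20*k/3 + 26/3).
d = 1 from the (1,0,2) case.
Solve for f: f(k) = (k + 4)/3 (degree 1 ≤ 1).
Get s_k = R·t_k = -3**k*(k + 4)*factorial(k + 1) with R(k) = B(k−1)f(k)/C(k) = (k + 4)/(3*k**2 + 20*k + 26).
s_(k+1) − s_k = -3**k*(3*k**2 + 20*k + 26)*factorial(k + 1) = t_k.
s_(n+1) = -3**(n + 1)*(n + 5)*factorial(n + 2) and s_(0) = -4, so S(n) = -3*3**n*n*factorial(n + 2) - 15*3**n*factorial(n + 2) + 4.

S(n) = -3*3**n*n*factorial(n + 2) - 15*3**n*factorial(n + 2) + 4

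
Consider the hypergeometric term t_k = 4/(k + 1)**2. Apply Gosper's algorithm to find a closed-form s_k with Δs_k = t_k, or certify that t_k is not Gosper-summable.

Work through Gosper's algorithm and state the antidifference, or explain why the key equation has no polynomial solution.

not Gosper-summable; s_k does not exist

t_(k+1)/t_k = (k + 1)**2/(k + 2)**2.
Take A(k)=k**2 + 2*k + 1, B(k)=k**2 + 4*k + 4, C(k)=1.
Key eq: (k**2 + 2*k + 1)·f(k+1) = (k**2 + 2*k + 1)·f(k) + (1).
d = 0 from the (2,2,0) case.
Put f(k) = c0: A·f(k+1) − B(k−1)·f(k) − C = -1; need -1 = 0 — inconsistent ⇒ no f, not summable.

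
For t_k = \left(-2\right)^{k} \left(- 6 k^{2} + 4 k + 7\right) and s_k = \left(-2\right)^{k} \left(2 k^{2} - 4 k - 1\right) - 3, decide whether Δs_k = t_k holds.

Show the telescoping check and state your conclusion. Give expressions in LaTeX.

valid (s_(k+1) − s_k reduces to t_k)

s_(k+1) = -4*(-2)**k*k**2 + 6*(-2)**k - 3
s_(k+1) − s_k = (-2)**k*(-6*k**2 + 4*k + 7)
(s_(k+1) − s_k) − t_k = 0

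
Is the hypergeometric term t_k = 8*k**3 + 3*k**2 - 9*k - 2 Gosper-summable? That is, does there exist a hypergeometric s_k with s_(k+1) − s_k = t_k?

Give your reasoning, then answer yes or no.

Yes. s_k = k*(2*k**3 - 3*k**2 - 4*k + 3).

Ratio r(k) = k*(8*k**2 + 27*k + 21)/(8*k**3 + 3*k**2 - 9*k - 2).
Normal form (A,B,C) = (1, 1, k**3 + 3*k**2/8 - 9*k/8 - 1/4).
Need (1)·f(k+1) − (1)·f(k) = k**3 + 3*k**2/8 - 9*k/8 - 1/4.
d = 4 from the (0,0,3) case.
A polynomial solution: f(k) = k*(2*k**3 - 3*k**2 - 4*k + 3)/8.
So s_k = (B(k−1)f/C)·t_k = (k*(2*k**3 - 3*k**2 - 4*k + 3)/((k - 1)*(8*k**2 + 11*k + 2)))·t_k = k*(2*k**3 - 3*k**2 - 4*k + 3).
s_(k+1) − s_k = 8*k**3 + 3*k**2 - 9*k - 2 = t_k.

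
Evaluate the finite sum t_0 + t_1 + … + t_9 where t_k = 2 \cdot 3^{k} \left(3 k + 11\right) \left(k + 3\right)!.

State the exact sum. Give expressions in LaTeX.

Σ = 735398702438388

r(k) = 3*(k + 4)*(3*k + 14)/(3*k + 11) after simplifying.
Normal form (A,B,C) = (3*k + 12, 1, k + 11/3).
Set up (3*k + 12)·f(k+1) − (1)·f(k) − (k + 11/3) = 0.
deg f ≤ 0 (via 1,0,1).
A polynomial solution: f(k) = 1/3.
So s_k = (B(k−1)f/C)·t_k = (1/(3*k + 11))·t_k = 2*3**k*factorial(k + 3).
Δs = 2*3**k*(3*k + 11)*factorial(k + 3), as required.
Telescoping: Σ = s_(10) − s_(0) = 735398702438400 − (12) = 735398702438388.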